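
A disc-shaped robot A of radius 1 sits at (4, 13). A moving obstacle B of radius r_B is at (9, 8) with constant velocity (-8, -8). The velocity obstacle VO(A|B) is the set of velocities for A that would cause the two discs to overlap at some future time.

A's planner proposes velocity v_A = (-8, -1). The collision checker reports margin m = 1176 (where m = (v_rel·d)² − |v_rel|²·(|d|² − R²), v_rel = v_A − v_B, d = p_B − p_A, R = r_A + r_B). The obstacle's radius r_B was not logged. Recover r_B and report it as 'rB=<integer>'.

m = 1176
d = (5, -5);  v_rel = (0, 7),  |v_rel|² = 49
v_rel×d = (0)·(-5) − (7)·(5) = -35
since m = R²·49 − (-35)²:  R² = (1225 + 1176) / 49 = 49
R = √49 = 7  ⇒  r_B = 7 − 1 = 6

rB=6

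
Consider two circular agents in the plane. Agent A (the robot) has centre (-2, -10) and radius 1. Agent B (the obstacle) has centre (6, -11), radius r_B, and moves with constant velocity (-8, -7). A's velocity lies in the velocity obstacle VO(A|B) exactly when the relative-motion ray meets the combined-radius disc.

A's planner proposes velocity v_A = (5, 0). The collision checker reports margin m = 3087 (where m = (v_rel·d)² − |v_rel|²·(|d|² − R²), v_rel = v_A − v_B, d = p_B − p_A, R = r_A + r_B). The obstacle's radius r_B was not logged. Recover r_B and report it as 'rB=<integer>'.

m = 3087
d = (8, -1);  v_rel = (13, 7),  |v_rel|² = 218
v_rel×d = (13)·(-1) − (7)·(8) = -69
since m = R²·218 − (-69)²:  R² = (4761 + 3087) / 218 = 36
R = √36 = 6  ⇒  r_B = 6 − 1 = 5

rB=5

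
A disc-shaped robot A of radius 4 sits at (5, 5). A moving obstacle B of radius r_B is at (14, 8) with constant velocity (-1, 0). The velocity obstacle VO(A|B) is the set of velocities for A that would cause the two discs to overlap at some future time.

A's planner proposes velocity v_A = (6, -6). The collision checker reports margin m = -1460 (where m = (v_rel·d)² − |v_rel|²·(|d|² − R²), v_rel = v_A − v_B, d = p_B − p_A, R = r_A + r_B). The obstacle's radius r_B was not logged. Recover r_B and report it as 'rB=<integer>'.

m = -1460
d = (9, 3);  v_rel = (7, -6),  |v_rel|² = 85
v_rel×d = (7)·(3) − (-6)·(9) = 75
since m = R²·85 − 75²:  R² = (5625 + -1460) / 85 = 49
R = √49 = 7  ⇒  r_B = 7 − 4 = 3

rB=3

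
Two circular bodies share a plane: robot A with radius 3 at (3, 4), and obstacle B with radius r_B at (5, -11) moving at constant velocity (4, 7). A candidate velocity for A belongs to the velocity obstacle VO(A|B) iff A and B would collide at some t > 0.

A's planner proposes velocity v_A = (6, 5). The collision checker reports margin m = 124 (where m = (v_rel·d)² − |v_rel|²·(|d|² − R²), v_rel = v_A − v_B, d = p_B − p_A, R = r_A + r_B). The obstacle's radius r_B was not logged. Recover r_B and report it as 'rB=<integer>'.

m = 124
d = (2, -15);  v_rel = (2, -2),  |v_rel|² = 8
v_rel×d = (2)·(-15) − (-2)·(2) = -26
since m = R²·8 − (-26)²:  R² = (676 + 124) / 8 = 100
R = √100 = 10  ⇒  r_B = 10 − 3 = 7

rB=7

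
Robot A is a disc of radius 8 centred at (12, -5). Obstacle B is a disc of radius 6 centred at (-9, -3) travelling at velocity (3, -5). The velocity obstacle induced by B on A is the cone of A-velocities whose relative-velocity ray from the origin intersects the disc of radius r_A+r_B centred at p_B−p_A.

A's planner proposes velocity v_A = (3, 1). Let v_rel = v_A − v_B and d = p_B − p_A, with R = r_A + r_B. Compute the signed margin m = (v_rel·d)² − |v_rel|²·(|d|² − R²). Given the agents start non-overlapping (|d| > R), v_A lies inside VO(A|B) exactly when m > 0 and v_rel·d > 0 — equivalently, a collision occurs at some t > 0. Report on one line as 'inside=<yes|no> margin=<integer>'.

d = (-21, 2),  |d|² = 445;  R = 8+6 = 14,  c = 445−14² = 249
v_rel = (0, 6),  |v_rel|² = 36;  v_rel·d = (0)·(-21) + (6)·(2) = 12
36·t² − 24·t + 249 = 0  ⇒  m = 12² − 36·249 = -8820
m = -8820 < 0,  v_rel·d = 12 > 0  ⇒  outside

inside=no margin=-8820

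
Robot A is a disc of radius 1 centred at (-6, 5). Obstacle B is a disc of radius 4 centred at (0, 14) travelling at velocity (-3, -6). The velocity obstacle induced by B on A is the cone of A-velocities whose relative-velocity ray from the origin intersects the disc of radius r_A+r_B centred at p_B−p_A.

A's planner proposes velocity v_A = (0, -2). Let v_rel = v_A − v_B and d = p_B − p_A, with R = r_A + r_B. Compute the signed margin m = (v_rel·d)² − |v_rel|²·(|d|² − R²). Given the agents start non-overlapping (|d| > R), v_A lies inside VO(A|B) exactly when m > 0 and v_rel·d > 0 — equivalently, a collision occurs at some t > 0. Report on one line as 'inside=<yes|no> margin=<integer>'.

d = (6, 9),  |d|² = 117;  R = 1+4 = 5,  c = 117−5² = 92
v_rel = (3, 4),  |v_rel|² = 25;  v_rel·d = (3)·(6) + (4)·(9) = 54
25·t² − 108·t + 92 = 0  ⇒  m = 54² − 25·92 = 616
m = 616 > 0,  v_rel·d = 54 > 0  ⇒  inside

inside=yes margin=616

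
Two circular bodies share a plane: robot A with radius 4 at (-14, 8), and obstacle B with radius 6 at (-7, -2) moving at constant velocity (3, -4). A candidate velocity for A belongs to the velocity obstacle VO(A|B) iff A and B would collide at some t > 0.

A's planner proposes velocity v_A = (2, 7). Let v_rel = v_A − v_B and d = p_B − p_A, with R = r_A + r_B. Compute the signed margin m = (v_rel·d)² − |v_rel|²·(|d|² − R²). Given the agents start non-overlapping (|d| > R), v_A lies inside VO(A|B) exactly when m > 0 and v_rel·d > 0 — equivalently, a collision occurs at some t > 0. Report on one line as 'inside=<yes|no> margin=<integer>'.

d = (7, -10),  |d|² = 149;  R = 4+6 = 10,  c = 149−10² = 49
v_rel = (-1, 11),  |v_rel|² = 122;  v_rel·d = (-1)·(7) + (11)·(-10) = -117
122·t² + 234·t + 49 = 0  ⇒  m = (-117)² − 122·49 = 7711
m = 7711 > 0,  v_rel·d = -117 < 0  ⇒  outside

inside=no margin=7711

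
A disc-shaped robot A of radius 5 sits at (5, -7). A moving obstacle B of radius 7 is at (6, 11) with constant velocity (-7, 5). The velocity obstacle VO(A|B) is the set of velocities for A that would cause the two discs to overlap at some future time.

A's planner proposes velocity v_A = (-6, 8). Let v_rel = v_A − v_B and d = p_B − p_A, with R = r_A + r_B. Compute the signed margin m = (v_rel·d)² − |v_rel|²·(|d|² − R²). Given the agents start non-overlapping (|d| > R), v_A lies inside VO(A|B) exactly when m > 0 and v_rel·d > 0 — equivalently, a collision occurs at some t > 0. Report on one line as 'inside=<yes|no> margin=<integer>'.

d = (1, 18),  |d|² = 325;  R = 5+7 = 12,  c = 325−12² = 181
v_rel = (1, 3),  |v_rel|² = 10;  v_rel·d = (1)·(1) + (3)·(18) = 55
10·t² − 110·t + 181 = 0  ⇒  m = 55² − 10·181 = 1215
m = 1215 > 0,  v_rel·d = 55 > 0  ⇒  inside

inside=yes margin=1215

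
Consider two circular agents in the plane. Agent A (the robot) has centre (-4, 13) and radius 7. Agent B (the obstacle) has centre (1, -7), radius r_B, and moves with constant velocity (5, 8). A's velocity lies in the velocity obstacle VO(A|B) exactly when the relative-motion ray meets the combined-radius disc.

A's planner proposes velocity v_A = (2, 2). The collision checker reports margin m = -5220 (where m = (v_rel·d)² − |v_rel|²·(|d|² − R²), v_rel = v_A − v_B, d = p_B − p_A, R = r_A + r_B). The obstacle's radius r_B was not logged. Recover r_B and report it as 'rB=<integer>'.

m = -5220
d = (5, -20);  v_rel = (-3, -6),  |v_rel|² = 45
v_rel×d = (-3)·(-20) − (-6)·(5) = 90
since m = R²·45 − 90²:  R² = (8100 + -5220) / 45 = 64
R = √64 = 8  ⇒  r_B = 8 − 7 = 1

rB=1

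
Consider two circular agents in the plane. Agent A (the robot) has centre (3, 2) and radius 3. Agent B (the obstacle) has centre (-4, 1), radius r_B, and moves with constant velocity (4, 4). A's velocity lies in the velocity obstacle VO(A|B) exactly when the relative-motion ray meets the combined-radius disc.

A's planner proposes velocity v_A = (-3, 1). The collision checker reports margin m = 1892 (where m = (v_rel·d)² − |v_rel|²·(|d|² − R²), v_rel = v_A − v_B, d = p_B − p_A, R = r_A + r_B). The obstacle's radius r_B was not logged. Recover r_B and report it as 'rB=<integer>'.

m = 1892
d = (-7, -1);  v_rel = (-7, -3),  |v_rel|² = 58
v_rel×d = (-7)·(-1) − (-3)·(-7) = -14
since m = R²·58 − (-14)²:  R² = (196 + 1892) / 58 = 36
R = √36 = 6  ⇒  r_B = 6 − 3 = 3

rB=3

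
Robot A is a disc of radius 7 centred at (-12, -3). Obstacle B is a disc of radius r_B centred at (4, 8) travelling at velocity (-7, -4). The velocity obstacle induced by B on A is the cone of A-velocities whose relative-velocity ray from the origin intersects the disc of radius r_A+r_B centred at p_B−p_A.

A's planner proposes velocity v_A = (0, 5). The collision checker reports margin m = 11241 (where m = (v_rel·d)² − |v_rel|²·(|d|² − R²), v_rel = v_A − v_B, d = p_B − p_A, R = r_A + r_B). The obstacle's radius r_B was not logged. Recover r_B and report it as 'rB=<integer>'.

m = 11241
d = (16, 11);  v_rel = (7, 9),  |v_rel|² = 130
v_rel×d = (7)·(11) − (9)·(16) = -67
since m = R²·130 − (-67)²:  R² = (4489 + 11241) / 130 = 121
R = √121 = 11  ⇒  r_B = 11 − 7 = 4

rB=4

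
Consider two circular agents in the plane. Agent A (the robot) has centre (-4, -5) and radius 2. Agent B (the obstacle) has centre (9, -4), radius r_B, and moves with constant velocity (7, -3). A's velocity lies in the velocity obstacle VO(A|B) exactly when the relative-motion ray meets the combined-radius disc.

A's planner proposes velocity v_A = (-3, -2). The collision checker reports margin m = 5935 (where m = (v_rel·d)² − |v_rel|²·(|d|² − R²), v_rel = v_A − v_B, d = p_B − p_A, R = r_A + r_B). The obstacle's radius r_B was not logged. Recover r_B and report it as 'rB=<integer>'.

m = 5935
d = (13, 1);  v_rel = (-10, 1),  |v_rel|² = 101
v_rel×d = (-10)·(1) − (1)·(13) = -23
since m = R²·101 − (-23)²:  R² = (529 + 5935) / 101 = 64
R = √64 = 8  ⇒  r_B = 8 − 2 = 6

rB=6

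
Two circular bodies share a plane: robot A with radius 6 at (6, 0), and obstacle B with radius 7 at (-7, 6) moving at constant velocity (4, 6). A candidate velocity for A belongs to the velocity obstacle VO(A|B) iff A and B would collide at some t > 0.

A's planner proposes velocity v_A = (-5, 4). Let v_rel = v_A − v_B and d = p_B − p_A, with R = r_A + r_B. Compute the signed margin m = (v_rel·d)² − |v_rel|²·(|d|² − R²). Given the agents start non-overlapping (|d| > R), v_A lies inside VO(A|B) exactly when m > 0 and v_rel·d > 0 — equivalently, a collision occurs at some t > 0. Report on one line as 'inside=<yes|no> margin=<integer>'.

d = (-13, 6),  |d|² = 205;  R = 6+7 = 13,  c = 205−13² = 36
v_rel = (-9, -2),  |v_rel|² = 85;  v_rel·d = (-9)·(-13) + (-2)·(6) = 105
85·t² − 210·t + 36 = 0  ⇒  m = 105² − 85·36 = 7965
m = 7965 > 0,  v_rel·d = 105 > 0  ⇒  inside

inside=yes margin=7965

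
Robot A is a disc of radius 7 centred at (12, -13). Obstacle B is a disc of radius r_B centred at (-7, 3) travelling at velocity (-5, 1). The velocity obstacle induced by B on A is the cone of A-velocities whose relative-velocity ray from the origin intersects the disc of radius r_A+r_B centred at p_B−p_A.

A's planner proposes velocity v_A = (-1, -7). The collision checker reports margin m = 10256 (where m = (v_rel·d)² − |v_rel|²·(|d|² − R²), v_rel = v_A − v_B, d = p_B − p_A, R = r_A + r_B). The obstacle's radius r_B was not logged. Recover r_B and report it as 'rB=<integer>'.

m = 10256
d = (-19, 16);  v_rel = (4, -8),  |v_rel|² = 80
v_rel×d = (4)·(16) − (-8)·(-19) = -88
since m = R²·80 − (-88)²:  R² = (7744 + 10256) / 80 = 225
R = √225 = 15  ⇒  r_B = 15 − 7 = 8

rB=8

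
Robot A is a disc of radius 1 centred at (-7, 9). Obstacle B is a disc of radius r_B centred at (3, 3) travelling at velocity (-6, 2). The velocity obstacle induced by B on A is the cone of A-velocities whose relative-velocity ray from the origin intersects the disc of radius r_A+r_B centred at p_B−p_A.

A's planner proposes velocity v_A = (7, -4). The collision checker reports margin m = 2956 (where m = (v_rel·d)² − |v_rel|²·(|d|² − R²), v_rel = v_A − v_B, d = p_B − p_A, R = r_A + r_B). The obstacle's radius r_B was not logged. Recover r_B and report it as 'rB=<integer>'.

m = 2956
d = (10, -6);  v_rel = (13, -6),  |v_rel|² = 205
v_rel×d = (13)·(-6) − (-6)·(10) = -18
since m = R²·205 − (-18)²:  R² = (324 + 2956) / 205 = 16
R = √16 = 4  ⇒  r_B = 4 − 1 = 3

rB=3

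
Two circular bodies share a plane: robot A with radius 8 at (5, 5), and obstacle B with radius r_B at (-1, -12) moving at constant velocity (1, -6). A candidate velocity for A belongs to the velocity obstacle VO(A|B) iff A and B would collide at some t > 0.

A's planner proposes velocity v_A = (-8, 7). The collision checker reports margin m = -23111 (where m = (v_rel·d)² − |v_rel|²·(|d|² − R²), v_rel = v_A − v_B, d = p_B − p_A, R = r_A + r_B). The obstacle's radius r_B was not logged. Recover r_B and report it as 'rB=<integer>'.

m = -23111
d = (-6, -17);  v_rel = (-9, 13),  |v_rel|² = 250
v_rel×d = (-9)·(-17) − (13)·(-6) = 231
since m = R²·250 − 231²:  R² = (53361 + -23111) / 250 = 121
R = √121 = 11  ⇒  r_B = 11 − 8 = 3

rB=3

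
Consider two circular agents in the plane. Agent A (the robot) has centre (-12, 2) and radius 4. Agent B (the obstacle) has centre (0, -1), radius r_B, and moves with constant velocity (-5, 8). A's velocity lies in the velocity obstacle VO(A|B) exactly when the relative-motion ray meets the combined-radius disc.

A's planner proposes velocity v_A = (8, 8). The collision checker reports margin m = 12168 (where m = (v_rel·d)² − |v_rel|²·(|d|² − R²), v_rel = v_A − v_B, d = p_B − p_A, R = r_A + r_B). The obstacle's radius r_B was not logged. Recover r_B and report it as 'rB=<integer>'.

m = 12168
d = (12, -3);  v_rel = (13, 0),  |v_rel|² = 169
v_rel×d = (13)·(-3) − (0)·(12) = -39
since m = R²·169 − (-39)²:  R² = (1521 + 12168) / 169 = 81
R = √81 = 9  ⇒  r_B = 9 − 4 = 5

rB=5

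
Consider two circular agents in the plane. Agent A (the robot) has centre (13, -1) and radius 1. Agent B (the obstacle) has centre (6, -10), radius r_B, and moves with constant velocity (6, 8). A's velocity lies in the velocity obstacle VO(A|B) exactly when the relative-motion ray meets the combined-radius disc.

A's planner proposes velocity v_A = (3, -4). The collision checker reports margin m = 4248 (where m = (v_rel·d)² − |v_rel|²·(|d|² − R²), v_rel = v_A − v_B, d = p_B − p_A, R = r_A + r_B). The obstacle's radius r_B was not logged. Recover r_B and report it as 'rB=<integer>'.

m = 4248
d = (-7, -9);  v_rel = (-3, -12),  |v_rel|² = 153
v_rel×d = (-3)·(-9) − (-12)·(-7) = -57
since m = R²·153 − (-57)²:  R² = (3249 + 4248) / 153 = 49
R = √49 = 7  ⇒  r_B = 7 − 1 = 6

rB=6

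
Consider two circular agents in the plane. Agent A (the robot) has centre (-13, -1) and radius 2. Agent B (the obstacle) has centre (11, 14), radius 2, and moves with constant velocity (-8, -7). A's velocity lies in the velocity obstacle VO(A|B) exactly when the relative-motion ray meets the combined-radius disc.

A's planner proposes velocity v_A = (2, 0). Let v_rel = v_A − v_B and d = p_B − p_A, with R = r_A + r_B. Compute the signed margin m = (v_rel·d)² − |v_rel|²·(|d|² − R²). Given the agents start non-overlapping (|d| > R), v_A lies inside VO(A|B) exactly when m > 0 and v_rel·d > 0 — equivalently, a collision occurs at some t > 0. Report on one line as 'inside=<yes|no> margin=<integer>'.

d = (24, 15),  |d|² = 801;  R = 2+2 = 4,  c = 801−4² = 785
v_rel = (10, 7),  |v_rel|² = 149;  v_rel·d = (10)·(24) + (7)·(15) = 345
149·t² − 690·t + 785 = 0  ⇒  m = 345² − 149·785 = 2060
m = 2060 > 0,  v_rel·d = 345 > 0  ⇒  inside

inside=yes margin=2060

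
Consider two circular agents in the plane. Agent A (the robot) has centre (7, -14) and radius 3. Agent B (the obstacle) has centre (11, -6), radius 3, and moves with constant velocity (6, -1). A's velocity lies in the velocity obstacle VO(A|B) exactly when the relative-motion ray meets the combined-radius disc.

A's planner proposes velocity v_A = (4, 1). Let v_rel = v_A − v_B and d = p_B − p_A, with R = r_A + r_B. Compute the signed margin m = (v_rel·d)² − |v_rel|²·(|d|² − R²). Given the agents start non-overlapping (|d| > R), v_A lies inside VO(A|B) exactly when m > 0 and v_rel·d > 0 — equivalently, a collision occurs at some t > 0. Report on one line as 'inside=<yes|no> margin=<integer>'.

d = (4, 8),  |d|² = 80;  R = 3+3 = 6,  c = 80−6² = 44
v_rel = (-2, 2),  |v_rel|² = 8;  v_rel·d = (-2)·(4) + (2)·(8) = 8
8·t² − 16·t + 44 = 0  ⇒  m = 8² − 8·44 = -288
m = -288 < 0,  v_rel·d = 8 > 0  ⇒  outside

inside=no margin=-288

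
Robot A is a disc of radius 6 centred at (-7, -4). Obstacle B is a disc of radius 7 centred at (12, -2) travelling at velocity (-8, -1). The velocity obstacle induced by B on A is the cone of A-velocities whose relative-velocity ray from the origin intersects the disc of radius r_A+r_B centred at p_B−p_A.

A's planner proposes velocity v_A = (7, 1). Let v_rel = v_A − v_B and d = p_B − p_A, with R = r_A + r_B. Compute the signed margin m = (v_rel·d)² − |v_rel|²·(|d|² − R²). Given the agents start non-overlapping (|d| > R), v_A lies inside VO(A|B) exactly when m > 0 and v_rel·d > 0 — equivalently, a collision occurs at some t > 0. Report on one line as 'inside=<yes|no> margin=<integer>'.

d = (19, 2),  |d|² = 365;  R = 6+7 = 13,  c = 365−13² = 196
v_rel = (15, 2),  |v_rel|² = 229;  v_rel·d = (15)·(19) + (2)·(2) = 289
229·t² − 578·t + 196 = 0  ⇒  m = 289² − 229·196 = 38637
m = 38637 > 0,  v_rel·d = 289 > 0  ⇒  inside

inside=yes margin=38637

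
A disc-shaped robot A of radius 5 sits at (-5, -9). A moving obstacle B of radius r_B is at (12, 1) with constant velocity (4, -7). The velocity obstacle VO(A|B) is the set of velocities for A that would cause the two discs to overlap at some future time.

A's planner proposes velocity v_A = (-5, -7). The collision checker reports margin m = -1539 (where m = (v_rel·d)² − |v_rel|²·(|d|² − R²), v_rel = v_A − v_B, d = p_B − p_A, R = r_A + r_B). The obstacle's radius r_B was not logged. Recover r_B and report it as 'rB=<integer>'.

m = -1539
d = (17, 10);  v_rel = (-9, 0),  |v_rel|² = 81
v_rel×d = (-9)·(10) − (0)·(17) = -90
since m = R²·81 − (-90)²:  R² = (8100 + -1539) / 81 = 81
R = √81 = 9  ⇒  r_B = 9 − 5 = 4

rB=4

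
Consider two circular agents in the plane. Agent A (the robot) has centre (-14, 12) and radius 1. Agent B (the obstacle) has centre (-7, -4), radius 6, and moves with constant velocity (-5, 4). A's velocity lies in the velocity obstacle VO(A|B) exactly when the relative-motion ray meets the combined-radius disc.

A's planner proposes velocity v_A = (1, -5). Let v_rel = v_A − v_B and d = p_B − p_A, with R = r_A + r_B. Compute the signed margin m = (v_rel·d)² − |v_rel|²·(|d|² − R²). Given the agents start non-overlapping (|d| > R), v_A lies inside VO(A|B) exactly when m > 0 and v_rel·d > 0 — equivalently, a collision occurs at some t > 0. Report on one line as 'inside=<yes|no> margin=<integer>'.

d = (7, -16),  |d|² = 305;  R = 1+6 = 7,  c = 305−7² = 256
v_rel = (6, -9),  |v_rel|² = 117;  v_rel·d = (6)·(7) + (-9)·(-16) = 186
117·t² − 372·t + 256 = 0  ⇒  m = 186² − 117·256 = 4644
m = 4644 > 0,  v_rel·d = 186 > 0  ⇒  inside

inside=yes margin=4644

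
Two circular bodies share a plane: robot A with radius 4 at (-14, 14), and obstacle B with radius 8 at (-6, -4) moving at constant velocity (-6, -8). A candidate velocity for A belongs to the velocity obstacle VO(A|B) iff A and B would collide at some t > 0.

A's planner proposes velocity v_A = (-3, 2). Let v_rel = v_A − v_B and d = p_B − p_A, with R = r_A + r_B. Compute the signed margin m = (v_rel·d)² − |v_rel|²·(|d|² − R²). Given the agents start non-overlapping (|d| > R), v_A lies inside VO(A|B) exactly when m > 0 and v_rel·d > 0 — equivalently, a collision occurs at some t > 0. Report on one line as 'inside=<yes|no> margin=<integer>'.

d = (8, -18),  |d|² = 388;  R = 4+8 = 12,  c = 388−12² = 244
v_rel = (3, 10),  |v_rel|² = 109;  v_rel·d = (3)·(8) + (10)·(-18) = -156
109·t² + 312·t + 244 = 0  ⇒  m = (-156)² − 109·244 = -2260
m = -2260 < 0,  v_rel·d = -156 < 0  ⇒  outside

inside=no margin=-2260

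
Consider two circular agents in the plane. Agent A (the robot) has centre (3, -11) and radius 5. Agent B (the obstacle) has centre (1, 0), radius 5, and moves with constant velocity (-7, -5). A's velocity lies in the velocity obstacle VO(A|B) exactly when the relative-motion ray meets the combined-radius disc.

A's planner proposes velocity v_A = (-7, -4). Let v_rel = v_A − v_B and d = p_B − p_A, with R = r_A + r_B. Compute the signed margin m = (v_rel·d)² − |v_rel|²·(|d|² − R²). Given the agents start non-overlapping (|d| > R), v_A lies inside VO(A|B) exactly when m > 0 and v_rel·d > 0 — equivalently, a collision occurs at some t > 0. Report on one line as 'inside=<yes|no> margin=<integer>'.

d = (-2, 11),  |d|² = 125;  R = 5+5 = 10,  c = 125−10² = 25
v_rel = (0, 1),  |v_rel|² = 1;  v_rel·d = (0)·(-2) + (1)·(11) = 11
1·t² − 22·t + 25 = 0  ⇒  m = 11² − 1·25 = 96
m = 96 > 0,  v_rel·d = 11 > 0  ⇒  inside

inside=yes margin=96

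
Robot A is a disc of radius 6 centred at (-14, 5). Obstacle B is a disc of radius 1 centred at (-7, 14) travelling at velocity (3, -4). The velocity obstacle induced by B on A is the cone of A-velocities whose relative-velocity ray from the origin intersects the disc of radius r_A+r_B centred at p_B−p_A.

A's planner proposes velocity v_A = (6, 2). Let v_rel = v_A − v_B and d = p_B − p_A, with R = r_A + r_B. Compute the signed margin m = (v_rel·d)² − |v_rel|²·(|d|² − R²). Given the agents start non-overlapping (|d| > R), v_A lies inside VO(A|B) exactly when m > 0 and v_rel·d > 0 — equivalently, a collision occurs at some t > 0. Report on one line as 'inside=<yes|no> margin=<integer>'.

d = (7, 9),  |d|² = 130;  R = 6+1 = 7,  c = 130−7² = 81
v_rel = (3, 6),  |v_rel|² = 45;  v_rel·d = (3)·(7) + (6)·(9) = 75
45·t² − 150·t + 81 = 0  ⇒  m = 75² − 45·81 = 1980
m = 1980 > 0,  v_rel·d = 75 > 0  ⇒  inside

inside=yes margin=1980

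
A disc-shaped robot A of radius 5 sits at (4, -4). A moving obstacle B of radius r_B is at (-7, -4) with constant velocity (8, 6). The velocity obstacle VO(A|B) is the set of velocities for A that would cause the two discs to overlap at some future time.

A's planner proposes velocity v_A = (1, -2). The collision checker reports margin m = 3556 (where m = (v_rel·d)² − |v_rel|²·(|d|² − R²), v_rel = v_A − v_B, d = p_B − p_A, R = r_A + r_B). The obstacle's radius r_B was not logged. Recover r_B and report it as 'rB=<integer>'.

m = 3556
d = (-11, 0);  v_rel = (-7, -8),  |v_rel|² = 113
v_rel×d = (-7)·(0) − (-8)·(-11) = -88
since m = R²·113 − (-88)²:  R² = (7744 + 3556) / 113 = 100
R = √100 = 10  ⇒  r_B = 10 − 5 = 5

rB=5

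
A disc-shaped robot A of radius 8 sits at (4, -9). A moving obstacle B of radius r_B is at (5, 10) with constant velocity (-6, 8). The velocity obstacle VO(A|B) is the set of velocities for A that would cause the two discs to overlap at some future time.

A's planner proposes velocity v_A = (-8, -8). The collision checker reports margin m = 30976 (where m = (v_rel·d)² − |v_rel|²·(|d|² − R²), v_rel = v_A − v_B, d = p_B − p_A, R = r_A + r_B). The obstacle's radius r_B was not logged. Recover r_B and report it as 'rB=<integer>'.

m = 30976
d = (1, 19);  v_rel = (-2, -16),  |v_rel|² = 260
v_rel×d = (-2)·(19) − (-16)·(1) = -22
since m = R²·260 − (-22)²:  R² = (484 + 30976) / 260 = 121
R = √121 = 11  ⇒  r_B = 11 − 8 = 3

rB=3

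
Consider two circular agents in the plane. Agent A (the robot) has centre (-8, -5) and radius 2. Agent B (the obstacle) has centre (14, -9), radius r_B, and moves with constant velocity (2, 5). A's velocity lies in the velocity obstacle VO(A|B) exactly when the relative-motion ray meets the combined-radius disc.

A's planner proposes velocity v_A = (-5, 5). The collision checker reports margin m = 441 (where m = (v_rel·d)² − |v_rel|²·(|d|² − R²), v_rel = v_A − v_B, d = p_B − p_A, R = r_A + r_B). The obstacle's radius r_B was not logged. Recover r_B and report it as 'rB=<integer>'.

m = 441
d = (22, -4);  v_rel = (-7, 0),  |v_rel|² = 49
v_rel×d = (-7)·(-4) − (0)·(22) = 28
since m = R²·49 − 28²:  R² = (784 + 441) / 49 = 25
R = √25 = 5  ⇒  r_B = 5 − 2 = 3

rB=3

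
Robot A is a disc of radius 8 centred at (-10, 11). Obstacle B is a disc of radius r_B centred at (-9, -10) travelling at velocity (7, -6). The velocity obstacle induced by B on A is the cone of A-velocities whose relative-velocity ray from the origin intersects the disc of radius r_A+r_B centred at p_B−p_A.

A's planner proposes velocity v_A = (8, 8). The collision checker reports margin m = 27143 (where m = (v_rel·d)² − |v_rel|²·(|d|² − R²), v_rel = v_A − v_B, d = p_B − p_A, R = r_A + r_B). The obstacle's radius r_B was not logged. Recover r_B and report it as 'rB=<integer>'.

m = 27143
d = (1, -21);  v_rel = (1, 14),  |v_rel|² = 197
v_rel×d = (1)·(-21) − (14)·(1) = -35
since m = R²·197 − (-35)²:  R² = (1225 + 27143) / 197 = 144
R = √144 = 12  ⇒  r_B = 12 − 8 = 4

rB=4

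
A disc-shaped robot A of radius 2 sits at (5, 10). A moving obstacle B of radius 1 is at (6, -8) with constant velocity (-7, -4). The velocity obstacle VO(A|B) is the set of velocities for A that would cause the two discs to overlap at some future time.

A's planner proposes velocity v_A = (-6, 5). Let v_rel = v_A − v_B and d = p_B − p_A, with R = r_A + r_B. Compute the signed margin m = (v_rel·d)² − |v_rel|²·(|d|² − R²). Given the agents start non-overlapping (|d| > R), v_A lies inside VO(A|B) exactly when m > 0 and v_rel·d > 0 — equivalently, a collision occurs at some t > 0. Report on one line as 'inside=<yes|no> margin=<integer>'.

d = (1, -18),  |d|² = 325;  R = 2+1 = 3,  c = 325−3² = 316
v_rel = (1, 9),  |v_rel|² = 82;  v_rel·d = (1)·(1) + (9)·(-18) = -161
82·t² + 322·t + 316 = 0  ⇒  m = (-161)² − 82·316 = 9
m = 9 > 0,  v_rel·d = -161 < 0  ⇒  outside

inside=no margin=9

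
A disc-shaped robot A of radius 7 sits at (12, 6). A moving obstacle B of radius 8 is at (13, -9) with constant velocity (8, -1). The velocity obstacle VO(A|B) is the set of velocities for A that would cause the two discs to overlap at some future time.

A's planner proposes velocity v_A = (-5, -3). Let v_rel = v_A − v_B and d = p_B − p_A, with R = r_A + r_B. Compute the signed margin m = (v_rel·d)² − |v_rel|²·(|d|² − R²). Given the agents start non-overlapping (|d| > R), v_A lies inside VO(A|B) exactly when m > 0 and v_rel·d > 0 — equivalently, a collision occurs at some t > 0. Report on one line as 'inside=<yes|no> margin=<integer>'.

d = (1, -15),  |d|² = 226;  R = 7+8 = 15,  c = 226−15² = 1
v_rel = (-13, -2),  |v_rel|² = 173;  v_rel·d = (-13)·(1) + (-2)·(-15) = 17
173·t² − 34·t + 1 = 0  ⇒  m = 17² − 173·1 = 116
m = 116 > 0,  v_rel·d = 17 > 0  ⇒  inside

inside=yes margin=116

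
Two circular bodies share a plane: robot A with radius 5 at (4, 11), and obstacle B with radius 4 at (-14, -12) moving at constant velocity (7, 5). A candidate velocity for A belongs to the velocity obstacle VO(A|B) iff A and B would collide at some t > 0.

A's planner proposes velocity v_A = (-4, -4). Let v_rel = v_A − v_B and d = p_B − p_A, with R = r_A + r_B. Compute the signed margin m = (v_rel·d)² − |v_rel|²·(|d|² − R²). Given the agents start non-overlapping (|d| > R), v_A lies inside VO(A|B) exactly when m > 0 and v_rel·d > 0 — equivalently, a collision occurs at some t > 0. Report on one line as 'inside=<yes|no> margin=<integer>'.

d = (-18, -23),  |d|² = 853;  R = 5+4 = 9,  c = 853−9² = 772
v_rel = (-11, -9),  |v_rel|² = 202;  v_rel·d = (-11)·(-18) + (-9)·(-23) = 405
202·t² − 810·t + 772 = 0  ⇒  m = 405² − 202·772 = 8081
m = 8081 > 0,  v_rel·d = 405 > 0  ⇒  inside

inside=yes margin=8081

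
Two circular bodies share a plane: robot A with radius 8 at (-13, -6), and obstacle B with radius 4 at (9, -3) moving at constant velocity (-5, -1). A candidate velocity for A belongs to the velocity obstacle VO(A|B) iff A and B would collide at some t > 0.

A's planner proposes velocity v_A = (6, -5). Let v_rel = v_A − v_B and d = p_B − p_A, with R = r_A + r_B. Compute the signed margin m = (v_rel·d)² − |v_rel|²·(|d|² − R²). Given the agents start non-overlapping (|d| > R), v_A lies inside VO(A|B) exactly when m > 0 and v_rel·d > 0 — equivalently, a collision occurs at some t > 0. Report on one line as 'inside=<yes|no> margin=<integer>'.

d = (22, 3),  |d|² = 493;  R = 8+4 = 12,  c = 493−12² = 349
v_rel = (11, -4),  |v_rel|² = 137;  v_rel·d = (11)·(22) + (-4)·(3) = 230
137·t² − 460·t + 349 = 0  ⇒  m = 230² − 137·349 = 5087
m = 5087 > 0,  v_rel·d = 230 > 0  ⇒  inside

inside=yes margin=5087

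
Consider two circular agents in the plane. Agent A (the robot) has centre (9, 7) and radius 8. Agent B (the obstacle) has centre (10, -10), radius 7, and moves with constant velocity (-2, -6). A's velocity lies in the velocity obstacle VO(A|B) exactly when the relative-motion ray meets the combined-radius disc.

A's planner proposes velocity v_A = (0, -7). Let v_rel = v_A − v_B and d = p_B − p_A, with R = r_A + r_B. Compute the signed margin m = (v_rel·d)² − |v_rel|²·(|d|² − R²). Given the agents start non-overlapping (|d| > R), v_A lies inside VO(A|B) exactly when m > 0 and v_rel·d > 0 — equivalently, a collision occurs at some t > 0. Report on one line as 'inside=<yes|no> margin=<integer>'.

d = (1, -17),  |d|² = 290;  R = 8+7 = 15,  c = 290−15² = 65
v_rel = (2, -1),  |v_rel|² = 5;  v_rel·d = (2)·(1) + (-1)·(-17) = 19
5·t² − 38·t + 65 = 0  ⇒  m = 19² − 5·65 = 36
m = 36 > 0,  v_rel·d = 19 > 0  ⇒  inside

inside=yes margin=36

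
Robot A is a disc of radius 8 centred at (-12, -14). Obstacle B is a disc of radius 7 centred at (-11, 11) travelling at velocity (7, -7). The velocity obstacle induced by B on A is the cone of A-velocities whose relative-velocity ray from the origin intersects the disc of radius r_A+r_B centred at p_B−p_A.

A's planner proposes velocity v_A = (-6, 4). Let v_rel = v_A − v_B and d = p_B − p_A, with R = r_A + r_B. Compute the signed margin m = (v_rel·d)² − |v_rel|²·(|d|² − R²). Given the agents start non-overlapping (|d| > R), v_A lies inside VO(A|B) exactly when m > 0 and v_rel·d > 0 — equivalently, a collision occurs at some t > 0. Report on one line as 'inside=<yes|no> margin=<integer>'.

d = (1, 25),  |d|² = 626;  R = 8+7 = 15,  c = 626−15² = 401
v_rel = (-13, 11),  |v_rel|² = 290;  v_rel·d = (-13)·(1) + (11)·(25) = 262
290·t² − 524·t + 401 = 0  ⇒  m = 262² − 290·401 = -47646
m = -47646 < 0,  v_rel·d = 262 > 0  ⇒  outside

inside=no margin=-47646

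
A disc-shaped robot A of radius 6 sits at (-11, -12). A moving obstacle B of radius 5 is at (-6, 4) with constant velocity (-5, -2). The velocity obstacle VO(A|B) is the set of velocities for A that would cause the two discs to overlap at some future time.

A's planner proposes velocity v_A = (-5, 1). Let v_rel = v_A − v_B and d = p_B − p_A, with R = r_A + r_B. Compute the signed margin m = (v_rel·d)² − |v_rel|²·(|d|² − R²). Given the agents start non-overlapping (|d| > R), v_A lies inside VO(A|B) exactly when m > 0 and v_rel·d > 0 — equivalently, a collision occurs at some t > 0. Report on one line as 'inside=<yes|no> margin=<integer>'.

d = (5, 16),  |d|² = 281;  R = 6+5 = 11,  c = 281−11² = 160
v_rel = (0, 3),  |v_rel|² = 9;  v_rel·d = (0)·(5) + (3)·(16) = 48
9·t² − 96·t + 160 = 0  ⇒  m = 48² − 9·160 = 864
m = 864 > 0,  v_rel·d = 48 > 0  ⇒  inside

inside=yes margin=864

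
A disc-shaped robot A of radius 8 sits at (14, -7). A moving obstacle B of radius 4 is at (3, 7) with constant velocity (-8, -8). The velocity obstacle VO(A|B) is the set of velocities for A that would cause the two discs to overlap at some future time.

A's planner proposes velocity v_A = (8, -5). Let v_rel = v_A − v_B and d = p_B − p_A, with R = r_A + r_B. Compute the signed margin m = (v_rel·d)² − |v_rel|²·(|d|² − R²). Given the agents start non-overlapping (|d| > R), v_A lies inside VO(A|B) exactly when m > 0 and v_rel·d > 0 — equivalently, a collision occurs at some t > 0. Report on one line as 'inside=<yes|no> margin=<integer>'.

d = (-11, 14),  |d|² = 317;  R = 8+4 = 12,  c = 317−12² = 173
v_rel = (16, 3),  |v_rel|² = 265;  v_rel·d = (16)·(-11) + (3)·(14) = -134
265·t² + 268·t + 173 = 0  ⇒  m = (-134)² − 265·173 = -27889
m = -27889 < 0,  v_rel·d = -134 < 0  ⇒  outside

inside=no margin=-27889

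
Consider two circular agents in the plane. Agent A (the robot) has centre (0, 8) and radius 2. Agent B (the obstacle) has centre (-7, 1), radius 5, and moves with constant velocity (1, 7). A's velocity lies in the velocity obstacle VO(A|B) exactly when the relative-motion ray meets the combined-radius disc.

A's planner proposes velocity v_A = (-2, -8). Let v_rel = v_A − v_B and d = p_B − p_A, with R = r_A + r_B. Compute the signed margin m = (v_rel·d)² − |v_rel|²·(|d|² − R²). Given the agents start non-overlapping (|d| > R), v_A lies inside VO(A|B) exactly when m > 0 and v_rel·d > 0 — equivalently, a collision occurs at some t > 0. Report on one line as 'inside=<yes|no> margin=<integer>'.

d = (-7, -7),  |d|² = 98;  R = 2+5 = 7,  c = 98−7² = 49
v_rel = (-3, -15),  |v_rel|² = 234;  v_rel·d = (-3)·(-7) + (-15)·(-7) = 126
234·t² − 252·t + 49 = 0  ⇒  m = 126² − 234·49 = 4410
m = 4410 > 0,  v_rel·d = 126 > 0  ⇒  inside

inside=yes margin=4410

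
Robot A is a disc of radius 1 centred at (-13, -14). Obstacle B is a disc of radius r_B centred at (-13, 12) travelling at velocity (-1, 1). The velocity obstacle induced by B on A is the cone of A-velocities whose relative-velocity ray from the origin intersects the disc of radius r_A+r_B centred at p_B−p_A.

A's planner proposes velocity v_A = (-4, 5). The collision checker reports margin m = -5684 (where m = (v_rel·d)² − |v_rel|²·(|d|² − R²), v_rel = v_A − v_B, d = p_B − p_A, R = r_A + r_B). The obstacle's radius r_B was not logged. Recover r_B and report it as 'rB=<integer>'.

m = -5684
d = (0, 26);  v_rel = (-3, 4),  |v_rel|² = 25
v_rel×d = (-3)·(26) − (4)·(0) = -78
since m = R²·25 − (-78)²:  R² = (6084 + -5684) / 25 = 16
R = √16 = 4  ⇒  r_B = 4 − 1 = 3

rB=3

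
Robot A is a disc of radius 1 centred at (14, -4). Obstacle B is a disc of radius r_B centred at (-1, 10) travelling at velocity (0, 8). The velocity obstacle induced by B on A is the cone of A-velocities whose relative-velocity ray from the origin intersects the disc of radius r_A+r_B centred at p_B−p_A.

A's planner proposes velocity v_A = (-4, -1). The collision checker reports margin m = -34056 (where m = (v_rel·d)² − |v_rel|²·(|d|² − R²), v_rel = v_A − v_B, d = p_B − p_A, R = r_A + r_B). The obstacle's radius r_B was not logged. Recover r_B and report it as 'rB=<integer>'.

m = -34056
d = (-15, 14);  v_rel = (-4, -9),  |v_rel|² = 97
v_rel×d = (-4)·(14) − (-9)·(-15) = -191
since m = R²·97 − (-191)²:  R² = (36481 + -34056) / 97 = 25
R = √25 = 5  ⇒  r_B = 5 − 1 = 4

rB=4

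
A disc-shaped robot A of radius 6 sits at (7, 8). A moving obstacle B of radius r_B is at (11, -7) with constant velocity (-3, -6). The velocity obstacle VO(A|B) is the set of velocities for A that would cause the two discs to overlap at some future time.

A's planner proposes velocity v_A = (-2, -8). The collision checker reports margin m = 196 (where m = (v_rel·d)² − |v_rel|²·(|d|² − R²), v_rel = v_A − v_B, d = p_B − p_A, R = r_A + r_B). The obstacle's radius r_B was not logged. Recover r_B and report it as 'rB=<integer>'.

m = 196
d = (4, -15);  v_rel = (1, -2),  |v_rel|² = 5
v_rel×d = (1)·(-15) − (-2)·(4) = -7
since m = R²·5 − (-7)²:  R² = (49 + 196) / 5 = 49
R = √49 = 7  ⇒  r_B = 7 − 6 = 1

rB=1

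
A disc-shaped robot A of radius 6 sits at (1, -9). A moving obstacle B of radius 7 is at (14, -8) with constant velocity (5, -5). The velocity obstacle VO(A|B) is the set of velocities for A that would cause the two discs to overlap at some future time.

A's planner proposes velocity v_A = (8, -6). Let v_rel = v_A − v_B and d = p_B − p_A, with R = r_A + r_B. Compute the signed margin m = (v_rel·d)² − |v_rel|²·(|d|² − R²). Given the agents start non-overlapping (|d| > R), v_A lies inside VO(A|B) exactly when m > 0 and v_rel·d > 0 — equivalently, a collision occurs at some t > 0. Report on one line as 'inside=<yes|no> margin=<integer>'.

d = (13, 1),  |d|² = 170;  R = 6+7 = 13,  c = 170−13² = 1
v_rel = (3, -1),  |v_rel|² = 10;  v_rel·d = (3)·(13) + (-1)·(1) = 38
10·t² − 76·t + 1 = 0  ⇒  m = 38² − 10·1 = 1434
m = 1434 > 0,  v_rel·d = 38 > 0  ⇒  inside

inside=yes margin=1434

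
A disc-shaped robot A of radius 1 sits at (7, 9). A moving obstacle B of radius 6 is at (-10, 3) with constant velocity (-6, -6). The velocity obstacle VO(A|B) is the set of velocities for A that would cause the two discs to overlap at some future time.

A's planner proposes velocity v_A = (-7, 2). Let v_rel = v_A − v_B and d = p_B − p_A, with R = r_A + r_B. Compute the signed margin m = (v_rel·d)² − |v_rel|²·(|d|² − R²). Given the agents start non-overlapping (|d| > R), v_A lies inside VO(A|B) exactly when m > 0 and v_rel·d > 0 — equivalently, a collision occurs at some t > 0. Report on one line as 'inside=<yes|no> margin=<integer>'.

d = (-17, -6),  |d|² = 325;  R = 1+6 = 7,  c = 325−7² = 276
v_rel = (-1, 8),  |v_rel|² = 65;  v_rel·d = (-1)·(-17) + (8)·(-6) = -31
65·t² + 62·t + 276 = 0  ⇒  m = (-31)² − 65·276 = -16979
m = -16979 < 0,  v_rel·d = -31 < 0  ⇒  outside

inside=no margin=-16979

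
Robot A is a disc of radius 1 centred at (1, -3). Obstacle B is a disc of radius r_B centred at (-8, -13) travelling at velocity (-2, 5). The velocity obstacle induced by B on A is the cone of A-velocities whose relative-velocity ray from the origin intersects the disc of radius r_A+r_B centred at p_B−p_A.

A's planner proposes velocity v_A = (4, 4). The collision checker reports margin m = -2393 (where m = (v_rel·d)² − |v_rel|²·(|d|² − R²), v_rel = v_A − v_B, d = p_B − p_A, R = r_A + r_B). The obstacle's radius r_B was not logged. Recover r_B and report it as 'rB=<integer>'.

m = -2393
d = (-9, -10);  v_rel = (6, -1),  |v_rel|² = 37
v_rel×d = (6)·(-10) − (-1)·(-9) = -69
since m = R²·37 − (-69)²:  R² = (4761 + -2393) / 37 = 64
R = √64 = 8  ⇒  r_B = 8 − 1 = 7

rB=7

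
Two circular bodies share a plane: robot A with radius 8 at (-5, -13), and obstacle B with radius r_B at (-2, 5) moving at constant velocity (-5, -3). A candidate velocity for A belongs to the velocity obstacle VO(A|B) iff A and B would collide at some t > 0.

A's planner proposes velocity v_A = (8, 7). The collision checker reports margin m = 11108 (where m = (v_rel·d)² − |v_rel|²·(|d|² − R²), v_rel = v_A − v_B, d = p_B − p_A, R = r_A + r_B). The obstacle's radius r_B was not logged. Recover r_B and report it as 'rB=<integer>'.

m = 11108
d = (3, 18);  v_rel = (13, 10),  |v_rel|² = 269
v_rel×d = (13)·(18) − (10)·(3) = 204
since m = R²·269 − 204²:  R² = (41616 + 11108) / 269 = 196
R = √196 = 14  ⇒  r_B = 14 − 8 = 6

rB=6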